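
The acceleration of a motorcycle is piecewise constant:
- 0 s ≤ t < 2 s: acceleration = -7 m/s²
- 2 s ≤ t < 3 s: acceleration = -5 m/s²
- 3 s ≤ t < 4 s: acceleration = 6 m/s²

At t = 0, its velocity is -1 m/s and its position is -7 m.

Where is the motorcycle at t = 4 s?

-57.5 m

On each constant-a segment, Δv = aΔt and Δx = v₀Δt + ½aΔt²; chain segment to segment.
0–2 s: v starts -1 m/s; Δx = -1·2 + ½·-7·2² = -16 m; v ends -15 m/s.
2–3 s: v starts -15 m/s; Δx = -15·1 + ½·-5·1² = -17.5 m; v ends -20 m/s.
3–4 s: v starts -20 m/s; Δx = -20·1 + ½·6·1² = -17 m; v ends -14 m/s.
x(4) = -7 + Σ Δx = -57.5 m.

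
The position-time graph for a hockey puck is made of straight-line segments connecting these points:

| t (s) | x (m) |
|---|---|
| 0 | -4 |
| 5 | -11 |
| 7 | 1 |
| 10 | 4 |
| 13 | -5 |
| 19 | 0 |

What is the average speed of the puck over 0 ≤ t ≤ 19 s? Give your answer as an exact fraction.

Average speed = (total path length)/(elapsed time); on a piecewise-linear x-t graph the path length is Σ|Δx|.
0–5 s: |Δx| = |-11 − -4| = 7 m
5–7 s: |Δx| = |1 − -11| = 12 m
7–10 s: |Δx| = |4 − 1| = 3 m
10–13 s: |Δx| = |-5 − 4| = 9 m
13–19 s: |Δx| = |0 − -5| = 5 m
Total path = 36 m; average speed = 36/19 = 36/19 m/s.

36/19 m/s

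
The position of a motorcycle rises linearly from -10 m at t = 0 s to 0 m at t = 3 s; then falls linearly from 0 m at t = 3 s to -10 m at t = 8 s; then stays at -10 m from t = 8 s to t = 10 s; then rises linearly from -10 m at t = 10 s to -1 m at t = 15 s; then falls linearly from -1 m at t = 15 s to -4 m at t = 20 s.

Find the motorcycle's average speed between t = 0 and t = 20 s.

1.6 m/s

Average speed = (total path length)/(elapsed time); on a piecewise-linear x-t graph the path length is Σ|Δx|.
0–3 s: |Δx| = |0 − -10| = 10 m
3–8 s: |Δx| = |-10 − 0| = 10 m
8–10 s: |Δx| = |-10 − -10| = 0 m
10–15 s: |Δx| = |-1 − -10| = 9 m
15–20 s: |Δx| = |-4 − -1| = 3 m
Total path = 32 m; average speed = 32/20 = 1.6 m/s.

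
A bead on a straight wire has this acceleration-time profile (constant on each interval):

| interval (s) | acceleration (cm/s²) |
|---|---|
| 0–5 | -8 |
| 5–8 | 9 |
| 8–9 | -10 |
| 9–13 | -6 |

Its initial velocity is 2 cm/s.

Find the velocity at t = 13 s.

Δv equals the area under the a-t graph; then v = v₀ + Δv.
0–5 s: -8 × 5 = -40 cm/s
5–8 s: 9 × 3 = 27 cm/s
8–9 s: -10 × 1 = -10 cm/s
9–13 s: -6 × 4 = -24 cm/s
Δv = -47 cm/s, so v(13) = 2 + (-47) = -45 cm/s.

-45 cm/s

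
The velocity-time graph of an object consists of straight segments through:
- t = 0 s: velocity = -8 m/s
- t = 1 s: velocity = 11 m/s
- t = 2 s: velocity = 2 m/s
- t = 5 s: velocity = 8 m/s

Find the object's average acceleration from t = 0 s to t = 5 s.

Average acceleration = Δv/Δt = (8 − -8)/(5 − 0) = 3.2 m/s².

3.2 m/s²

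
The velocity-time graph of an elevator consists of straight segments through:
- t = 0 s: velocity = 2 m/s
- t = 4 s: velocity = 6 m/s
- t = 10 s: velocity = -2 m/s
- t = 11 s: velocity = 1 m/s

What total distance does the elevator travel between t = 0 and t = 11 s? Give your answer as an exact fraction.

Distance (not displacement) is the total path length: add the absolute areas under v-t.
0–4 s: |½(2 + 6)(4)| = 16 m
4–10 s: v = 0 at t = 8.5 s; triangle areas 13.5 + 1.5 = 15 m
10–11 s: v = 0 at t = 32/3 s; triangle areas 2/3 + 1/6 = 5/6 m
Total distance = 191/6 m

191/6 m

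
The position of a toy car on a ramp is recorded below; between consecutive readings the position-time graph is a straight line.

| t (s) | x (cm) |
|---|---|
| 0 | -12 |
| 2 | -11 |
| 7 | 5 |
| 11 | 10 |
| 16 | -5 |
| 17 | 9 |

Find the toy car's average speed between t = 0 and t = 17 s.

3 cm/s

Average speed = (total path length)/(elapsed time); on a piecewise-linear x-t graph the path length is Σ|Δx|.
0–2 s: |Δx| = |-11 − -12| = 1 cm
2–7 s: |Δx| = |5 − -11| = 16 cm
7–11 s: |Δx| = |10 − 5| = 5 cm
11–16 s: |Δx| = |-5 − 10| = 15 cm
16–17 s: |Δx| = |9 − -5| = 14 cm
Total path = 51 cm; average speed = 51/17 = 3 cm/s.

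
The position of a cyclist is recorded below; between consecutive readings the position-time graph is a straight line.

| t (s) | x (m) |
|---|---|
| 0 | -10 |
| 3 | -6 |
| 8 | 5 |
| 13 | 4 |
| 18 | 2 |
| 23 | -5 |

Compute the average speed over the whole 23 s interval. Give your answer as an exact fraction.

Average speed = (total path length)/(elapsed time); on a piecewise-linear x-t graph the path length is Σ|Δx|.
0–3 s: |Δx| = |-6 − -10| = 4 m
3–8 s: |Δx| = |5 − -6| = 11 m
8–13 s: |Δx| = |4 − 5| = 1 m
13–18 s: |Δx| = |2 − 4| = 2 m
18–23 s: |Δx| = |-5 − 2| = 7 m
Total path = 25 m; average speed = 25/23 = 25/23 m/s.

25/23 m/s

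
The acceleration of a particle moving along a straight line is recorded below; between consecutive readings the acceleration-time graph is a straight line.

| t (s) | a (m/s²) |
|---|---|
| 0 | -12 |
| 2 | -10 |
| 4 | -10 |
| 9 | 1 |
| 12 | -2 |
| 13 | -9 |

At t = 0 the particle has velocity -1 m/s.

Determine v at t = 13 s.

Δv equals the area under the a-t graph; then v = v₀ + Δv.
0–2 s: ½(-12 + -10)(2) = -22 m/s
2–4 s: -10 × 2 = -20 m/s
4–9 s: ½(-10 + 1)(5) = -22.5 m/s
9–12 s: ½(1 + -2)(3) = -1.5 m/s
12–13 s: ½(-2 + -9)(1) = -5.5 m/s
Δv = -71.5 m/s, so v(13) = -1 + (-71.5) = -72.5 m/s.

-72.5 m/s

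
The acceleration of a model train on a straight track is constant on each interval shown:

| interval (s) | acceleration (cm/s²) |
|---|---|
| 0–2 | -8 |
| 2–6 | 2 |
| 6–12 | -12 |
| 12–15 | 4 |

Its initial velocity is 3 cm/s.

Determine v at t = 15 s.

Δv equals the area under the a-t graph; then v = v₀ + Δv.
0–2 s: -8 × 2 = -16 cm/s
2–6 s: 2 × 4 = 8 cm/s
6–12 s: -12 × 6 = -72 cm/s
12–15 s: 4 × 3 = 12 cm/s
Δv = -68 cm/s, so v(15) = 3 + (-68) = -65 cm/s.

-65 cm/s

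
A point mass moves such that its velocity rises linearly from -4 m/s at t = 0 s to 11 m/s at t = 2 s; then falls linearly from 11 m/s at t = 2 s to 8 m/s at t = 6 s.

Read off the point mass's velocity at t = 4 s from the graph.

On 2–6 s the graph is linear from 11 to 8 m/s: v(4) = 11 + (8 − 11)·(4 − 2)/(6 − 2) = 9.5 m/s.

9.5 m/s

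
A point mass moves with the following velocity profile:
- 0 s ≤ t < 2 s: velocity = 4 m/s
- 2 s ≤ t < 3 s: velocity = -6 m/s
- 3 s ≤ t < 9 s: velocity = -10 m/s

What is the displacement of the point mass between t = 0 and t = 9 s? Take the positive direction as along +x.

Net displacement equals the area under the velocity-time graph (areas below the axis count negative).
0–2 s: 4 × 2 = 8 m
2–3 s: -6 × 1 = -6 m
3–9 s: -10 × 6 = -60 m
Net displacement = -58 m

-58 m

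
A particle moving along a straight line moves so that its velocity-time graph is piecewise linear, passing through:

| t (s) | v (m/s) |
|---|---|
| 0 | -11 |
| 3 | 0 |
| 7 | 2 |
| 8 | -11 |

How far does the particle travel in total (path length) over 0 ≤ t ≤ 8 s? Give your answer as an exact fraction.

Total distance travelled is ∫|v| dt — sum the magnitudes of each area piece.
0–3 s: |½(-11 + 0)(3)| = 16.5 m
3–7 s: |½(0 + 2)(4)| = 4 m
7–8 s: v = 0 at t = 93/13 s; triangle areas 2/13 + 121/26 = 125/26 m
Total distance = 329/13 m

329/13 m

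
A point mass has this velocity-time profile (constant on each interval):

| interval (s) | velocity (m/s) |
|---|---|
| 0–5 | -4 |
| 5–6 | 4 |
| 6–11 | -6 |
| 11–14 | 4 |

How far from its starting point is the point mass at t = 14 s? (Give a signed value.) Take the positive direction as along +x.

-34 m

Net displacement equals the area under the velocity-time graph (areas below the axis count negative).
0–5 s: -4 × 5 = -20 m
5–6 s: 4 × 1 = 4 m
6–11 s: -6 × 5 = -30 m
11–14 s: 4 × 3 = 12 m
Net displacement = -34 m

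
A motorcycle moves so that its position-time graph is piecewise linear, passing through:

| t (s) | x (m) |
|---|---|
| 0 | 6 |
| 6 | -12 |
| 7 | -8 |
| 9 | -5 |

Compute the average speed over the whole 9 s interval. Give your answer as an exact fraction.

Average speed = (total path length)/(elapsed time); on a piecewise-linear x-t graph the path length is Σ|Δx|.
0–6 s: |Δx| = |-12 − 6| = 18 m
6–7 s: |Δx| = |-8 − -12| = 4 m
7–9 s: |Δx| = |-5 − -8| = 3 m
Total path = 25 m; average speed = 25/9 = 25/9 m/s.

25/9 m/s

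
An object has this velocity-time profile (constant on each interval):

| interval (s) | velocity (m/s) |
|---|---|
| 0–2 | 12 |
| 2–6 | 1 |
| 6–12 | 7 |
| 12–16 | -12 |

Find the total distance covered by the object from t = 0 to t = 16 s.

Total distance travelled is ∫|v| dt — sum the magnitudes of each area piece.
0–2 s: |12| × 2 = 24 m
2–6 s: |1| × 4 = 4 m
6–12 s: |7| × 6 = 42 m
12–16 s: |-12| × 4 = 48 m
Total distance = 118 m

118 m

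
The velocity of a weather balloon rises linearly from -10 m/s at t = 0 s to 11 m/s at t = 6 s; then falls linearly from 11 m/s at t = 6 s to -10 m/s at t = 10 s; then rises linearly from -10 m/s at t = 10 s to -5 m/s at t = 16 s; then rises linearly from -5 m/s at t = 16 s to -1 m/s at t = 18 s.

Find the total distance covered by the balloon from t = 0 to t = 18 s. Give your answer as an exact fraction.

Distance (not displacement) is the total path length: add the absolute areas under v-t.
0–6 s: v = 0 at t = 20/7 s; triangle areas 100/7 + 121/7 = 221/7 m
6–10 s: v = 0 at t = 170/21 s; triangle areas 242/21 + 200/21 = 442/21 m
10–16 s: |½(-10 + -5)(6)| = 45 m
16–18 s: |½(-5 + -1)(2)| = 6 m
Total distance = 2176/21 m

2176/21 m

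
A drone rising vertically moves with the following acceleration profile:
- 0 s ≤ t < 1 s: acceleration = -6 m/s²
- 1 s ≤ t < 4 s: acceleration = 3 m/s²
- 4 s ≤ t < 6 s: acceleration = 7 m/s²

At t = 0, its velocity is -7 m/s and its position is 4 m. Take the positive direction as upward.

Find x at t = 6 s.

-25.5 m

On each constant-a segment, Δv = aΔt and Δx = v₀Δt + ½aΔt²; chain segment to segment.
0–1 s: v starts -7 m/s; Δx = -7·1 + ½·-6·1² = -10 m; v ends -13 m/s.
1–4 s: v starts -13 m/s; Δx = -13·3 + ½·3·3² = -25.5 m; v ends -4 m/s.
4–6 s: v starts -4 m/s; Δx = -4·2 + ½·7·2² = 6 m; v ends 10 m/s.
x(6) = 4 + Σ Δx = -25.5 m.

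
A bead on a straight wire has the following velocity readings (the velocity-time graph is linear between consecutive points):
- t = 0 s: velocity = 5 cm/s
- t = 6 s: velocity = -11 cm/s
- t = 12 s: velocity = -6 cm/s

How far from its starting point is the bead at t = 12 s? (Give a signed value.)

Displacement is the signed area under the v-t curve.
0–6 s: ½(5 + -11)(6) = -18 cm
6–12 s: ½(-11 + -6)(6) = -51 cm
Net displacement = -69 cm

-69 cm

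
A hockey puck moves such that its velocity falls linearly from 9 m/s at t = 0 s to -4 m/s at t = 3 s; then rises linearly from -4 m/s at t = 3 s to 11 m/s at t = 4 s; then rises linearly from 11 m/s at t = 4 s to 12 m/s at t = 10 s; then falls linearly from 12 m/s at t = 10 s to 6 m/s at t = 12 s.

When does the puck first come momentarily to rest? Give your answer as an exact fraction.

t = 27/13 s

v changes sign on 0–3 s (from 9 to -4); the graph is linear there, so v = 0 at t = 0 + (-9)·(3 − 0)/(-4 − 9) = 27/13 s.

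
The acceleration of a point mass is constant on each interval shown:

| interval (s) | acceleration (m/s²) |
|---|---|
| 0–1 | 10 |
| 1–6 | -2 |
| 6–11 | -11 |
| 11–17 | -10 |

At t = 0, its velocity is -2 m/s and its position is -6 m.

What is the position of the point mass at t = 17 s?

On each constant-a segment, Δv = aΔt and Δx = v₀Δt + ½aΔt²; chain segment to segment.
0–1 s: v starts -2 m/s; Δx = -2·1 + ½·10·1² = 3 m; v ends 8 m/s.
1–6 s: v starts 8 m/s; Δx = 8·5 + ½·-2·5² = 15 m; v ends -2 m/s.
6–11 s: v starts -2 m/s; Δx = -2·5 + ½·-11·5² = -147.5 m; v ends -57 m/s.
11–17 s: v starts -57 m/s; Δx = -57·6 + ½·-10·6² = -522 m; v ends -117 m/s.
x(17) = -6 + Σ Δx = -657.5 m.

-657.5 m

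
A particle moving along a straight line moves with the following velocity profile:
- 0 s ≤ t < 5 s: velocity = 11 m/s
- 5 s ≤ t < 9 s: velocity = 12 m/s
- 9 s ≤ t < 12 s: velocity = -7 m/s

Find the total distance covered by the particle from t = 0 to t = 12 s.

124 m

Distance (not displacement) is the total path length: add the absolute areas under v-t.
0–5 s: |11| × 5 = 55 m
5–9 s: |12| × 4 = 48 m
9–12 s: |-7| × 3 = 21 m
Total distance = 124 m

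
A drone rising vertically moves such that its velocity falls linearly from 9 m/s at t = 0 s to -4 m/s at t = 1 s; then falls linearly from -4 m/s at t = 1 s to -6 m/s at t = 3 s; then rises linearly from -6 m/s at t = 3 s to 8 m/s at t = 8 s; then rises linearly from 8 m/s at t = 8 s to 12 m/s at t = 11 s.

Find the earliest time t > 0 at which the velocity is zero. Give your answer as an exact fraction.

t = 9/13 s

v changes sign on 0–1 s (from 9 to -4); the graph is linear there, so v = 0 at t = 0 + (-9)·(1 − 0)/(-4 − 9) = 9/13 s.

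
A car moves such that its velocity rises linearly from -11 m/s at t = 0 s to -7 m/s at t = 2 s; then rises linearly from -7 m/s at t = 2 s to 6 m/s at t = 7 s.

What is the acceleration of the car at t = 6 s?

Acceleration is the slope of the v-t graph on 2–7 s: (6 − -7)/(7 − 2) = 2.6 m/s².

2.6 m/s²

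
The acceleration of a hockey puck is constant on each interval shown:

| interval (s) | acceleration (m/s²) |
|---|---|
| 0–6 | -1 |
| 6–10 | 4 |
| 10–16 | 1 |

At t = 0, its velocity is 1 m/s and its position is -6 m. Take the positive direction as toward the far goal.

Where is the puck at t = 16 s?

78 m

On each constant-a segment, Δv = aΔt and Δx = v₀Δt + ½aΔt²; chain segment to segment.
0–6 s: v starts 1 m/s; Δx = 1·6 + ½·-1·6² = -12 m; v ends -5 m/s.
6–10 s: v starts -5 m/s; Δx = -5·4 + ½·4·4² = 12 m; v ends 11 m/s.
10–16 s: v starts 11 m/s; Δx = 11·6 + ½·1·6² = 84 m; v ends 17 m/s.
x(16) = -6 + Σ Δx = 78 m.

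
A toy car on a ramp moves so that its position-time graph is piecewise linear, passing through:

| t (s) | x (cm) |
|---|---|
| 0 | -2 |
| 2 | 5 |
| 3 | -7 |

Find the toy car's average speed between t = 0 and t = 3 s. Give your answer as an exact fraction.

Average speed = (total path length)/(elapsed time); on a piecewise-linear x-t graph the path length is Σ|Δx|.
0–2 s: |Δx| = |5 − -2| = 7 cm
2–3 s: |Δx| = |-7 − 5| = 12 cm
Total path = 19 cm; average speed = 19/3 = 19/3 cm/s.

19/3 cm/s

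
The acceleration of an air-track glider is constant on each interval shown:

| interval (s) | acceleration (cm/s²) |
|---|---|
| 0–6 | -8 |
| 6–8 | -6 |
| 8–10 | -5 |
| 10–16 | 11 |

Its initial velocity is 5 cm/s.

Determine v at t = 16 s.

1 cm/s

Δv equals the area under the a-t graph; then v = v₀ + Δv.
0–6 s: -8 × 6 = -48 cm/s
6–8 s: -6 × 2 = -12 cm/s
8–10 s: -5 × 2 = -10 cm/s
10–16 s: 11 × 6 = 66 cm/s
Δv = -4 cm/s, so v(16) = 5 + (-4) = 1 cm/s.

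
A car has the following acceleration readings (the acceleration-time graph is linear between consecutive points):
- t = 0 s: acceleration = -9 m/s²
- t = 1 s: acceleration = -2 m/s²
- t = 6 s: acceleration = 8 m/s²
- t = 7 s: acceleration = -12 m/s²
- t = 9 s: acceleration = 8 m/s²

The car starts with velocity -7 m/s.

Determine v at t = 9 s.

-3.5 m/s

Δv equals the area under the a-t graph; then v = v₀ + Δv.
0–1 s: ½(-9 + -2)(1) = -5.5 m/s
1–6 s: ½(-2 + 8)(5) = 15 m/s
6–7 s: ½(8 + -12)(1) = -2 m/s
7–9 s: ½(-12 + 8)(2) = -4 m/s
Δv = 3.5 m/s, so v(9) = -7 + (3.5) = -3.5 m/s.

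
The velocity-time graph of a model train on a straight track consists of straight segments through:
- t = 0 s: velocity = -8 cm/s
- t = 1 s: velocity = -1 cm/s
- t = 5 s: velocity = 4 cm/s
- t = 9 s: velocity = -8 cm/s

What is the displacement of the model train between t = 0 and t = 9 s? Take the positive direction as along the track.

Displacement is the signed area under the v-t curve.
0–1 s: ½(-8 + -1)(1) = -4.5 cm
1–5 s: ½(-1 + 4)(4) = 6 cm
5–9 s: ½(4 + -8)(4) = -8 cm
Net displacement = -6.5 cm

-6.5 cm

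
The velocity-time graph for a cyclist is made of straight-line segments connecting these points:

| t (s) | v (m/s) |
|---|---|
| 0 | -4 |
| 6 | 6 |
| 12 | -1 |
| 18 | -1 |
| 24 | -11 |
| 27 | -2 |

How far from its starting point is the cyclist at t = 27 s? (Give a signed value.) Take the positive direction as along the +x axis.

-40.5 m

Net displacement equals the area under the velocity-time graph (areas below the axis count negative).
0–6 s: ½(-4 + 6)(6) = 6 m
6–12 s: ½(6 + -1)(6) = 15 m
12–18 s: -1 × 6 = -6 m
18–24 s: ½(-1 + -11)(6) = -36 m
24–27 s: ½(-11 + -2)(3) = -19.5 m
Net displacement = -40.5 m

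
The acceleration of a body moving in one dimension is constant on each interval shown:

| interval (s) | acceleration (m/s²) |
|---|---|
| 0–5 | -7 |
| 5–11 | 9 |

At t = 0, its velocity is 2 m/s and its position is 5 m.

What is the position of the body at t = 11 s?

On each constant-a segment, Δv = aΔt and Δx = v₀Δt + ½aΔt²; chain segment to segment.
0–5 s: v starts 2 m/s; Δx = 2·5 + ½·-7·5² = -77.5 m; v ends -33 m/s.
5–11 s: v starts -33 m/s; Δx = -33·6 + ½·9·6² = -36 m; v ends 21 m/s.
x(11) = 5 + Σ Δx = -108.5 m.

-108.5 m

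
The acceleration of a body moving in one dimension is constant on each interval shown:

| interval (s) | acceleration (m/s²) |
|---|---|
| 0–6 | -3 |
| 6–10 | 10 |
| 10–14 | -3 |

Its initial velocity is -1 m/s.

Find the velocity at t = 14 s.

Δv equals the area under the a-t graph; then v = v₀ + Δv.
0–6 s: -3 × 6 = -18 m/s
6–10 s: 10 × 4 = 40 m/s
10–14 s: -3 × 4 = -12 m/s
Δv = 10 m/s, so v(14) = -1 + (10) = 9 m/s.

9 m/s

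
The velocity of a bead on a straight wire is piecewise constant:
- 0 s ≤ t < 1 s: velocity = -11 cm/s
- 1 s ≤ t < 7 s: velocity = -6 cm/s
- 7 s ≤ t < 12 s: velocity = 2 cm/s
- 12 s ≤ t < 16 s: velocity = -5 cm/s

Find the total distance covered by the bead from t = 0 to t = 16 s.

77 cm

Distance (not displacement) is the total path length: add the absolute areas under v-t.
0–1 s: |-11| × 1 = 11 cm
1–7 s: |-6| × 6 = 36 cm
7–12 s: |2| × 5 = 10 cm
12–16 s: |-5| × 4 = 20 cm
Total distance = 77 cm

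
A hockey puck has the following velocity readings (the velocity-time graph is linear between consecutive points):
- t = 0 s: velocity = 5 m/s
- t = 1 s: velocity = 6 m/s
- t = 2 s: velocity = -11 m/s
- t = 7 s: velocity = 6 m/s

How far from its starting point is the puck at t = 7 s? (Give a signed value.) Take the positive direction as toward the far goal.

-9.5 m

Displacement is the signed area under the v-t curve.
0–1 s: ½(5 + 6)(1) = 5.5 m
1–2 s: ½(6 + -11)(1) = -2.5 m
2–7 s: ½(-11 + 6)(5) = -12.5 m
Net displacement = -9.5 m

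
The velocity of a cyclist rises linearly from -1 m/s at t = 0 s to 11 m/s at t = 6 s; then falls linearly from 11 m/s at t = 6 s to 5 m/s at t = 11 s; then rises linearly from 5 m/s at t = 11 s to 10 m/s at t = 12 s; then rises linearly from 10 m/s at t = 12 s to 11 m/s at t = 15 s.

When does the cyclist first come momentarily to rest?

v changes sign on 0–6 s (from -1 to 11); the graph is linear there, so v = 0 at t = 0 + (1)·(6 − 0)/(11 − -1) = 0.5 s.

t = 0.5 s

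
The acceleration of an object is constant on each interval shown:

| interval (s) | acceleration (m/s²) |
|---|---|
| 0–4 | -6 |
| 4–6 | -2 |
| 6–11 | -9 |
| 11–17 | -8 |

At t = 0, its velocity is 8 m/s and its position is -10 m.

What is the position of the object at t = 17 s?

On each constant-a segment, Δv = aΔt and Δx = v₀Δt + ½aΔt²; chain segment to segment.
0–4 s: v starts 8 m/s; Δx = 8·4 + ½·-6·4² = -16 m; v ends -16 m/s.
4–6 s: v starts -16 m/s; Δx = -16·2 + ½·-2·2² = -36 m; v ends -20 m/s.
6–11 s: v starts -20 m/s; Δx = -20·5 + ½·-9·5² = -212.5 m; v ends -65 m/s.
11–17 s: v starts -65 m/s; Δx = -65·6 + ½·-8·6² = -534 m; v ends -113 m/s.
x(17) = -10 + Σ Δx = -808.5 m.

-808.5 m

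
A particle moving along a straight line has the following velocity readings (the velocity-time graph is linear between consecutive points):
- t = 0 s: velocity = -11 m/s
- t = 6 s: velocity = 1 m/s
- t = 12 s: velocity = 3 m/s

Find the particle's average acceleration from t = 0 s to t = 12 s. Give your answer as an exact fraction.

Average acceleration = Δv/Δt = (3 − -11)/(12 − 0) = 7/6 m/s².

7/6 m/s²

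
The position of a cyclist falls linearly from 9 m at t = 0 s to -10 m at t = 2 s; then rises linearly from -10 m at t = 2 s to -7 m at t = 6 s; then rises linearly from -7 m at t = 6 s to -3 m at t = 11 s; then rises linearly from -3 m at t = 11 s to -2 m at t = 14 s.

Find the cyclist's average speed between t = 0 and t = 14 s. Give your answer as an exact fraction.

Average speed = (total path length)/(elapsed time); on a piecewise-linear x-t graph the path length is Σ|Δx|.
0–2 s: |Δx| = |-10 − 9| = 19 m
2–6 s: |Δx| = |-7 − -10| = 3 m
6–11 s: |Δx| = |-3 − -7| = 4 m
11–14 s: |Δx| = |-2 − -3| = 1 m
Total path = 27 m; average speed = 27/14 = 27/14 m/s.

27/14 m/s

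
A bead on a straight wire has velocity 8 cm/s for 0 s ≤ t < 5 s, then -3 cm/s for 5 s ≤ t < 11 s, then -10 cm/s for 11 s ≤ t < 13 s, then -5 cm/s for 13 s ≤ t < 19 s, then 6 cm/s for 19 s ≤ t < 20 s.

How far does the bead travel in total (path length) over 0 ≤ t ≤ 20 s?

114 cm

Total distance travelled is ∫|v| dt — sum the magnitudes of each area piece.
0–5 s: |8| × 5 = 40 cm
5–11 s: |-3| × 6 = 18 cm
11–13 s: |-10| × 2 = 20 cm
13–19 s: |-5| × 6 = 30 cm
19–20 s: |6| × 1 = 6 cm
Total distance = 114 cm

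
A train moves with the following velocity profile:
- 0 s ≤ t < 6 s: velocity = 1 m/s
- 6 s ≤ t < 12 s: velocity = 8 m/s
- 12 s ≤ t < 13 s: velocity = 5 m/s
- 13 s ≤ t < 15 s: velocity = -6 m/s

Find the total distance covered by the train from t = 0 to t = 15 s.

71 m

Distance (not displacement) is the total path length: add the absolute areas under v-t.
0–6 s: |1| × 6 = 6 m
6–12 s: |8| × 6 = 48 m
12–13 s: |5| × 1 = 5 m
13–15 s: |-6| × 2 = 12 m
Total distance = 71 m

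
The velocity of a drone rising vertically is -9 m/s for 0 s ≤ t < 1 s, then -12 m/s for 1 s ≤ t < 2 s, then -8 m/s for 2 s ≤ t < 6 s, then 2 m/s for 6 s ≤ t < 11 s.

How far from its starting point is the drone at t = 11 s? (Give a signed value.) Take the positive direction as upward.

Displacement is the signed area under the v-t curve.
0–1 s: -9 × 1 = -9 m
1–2 s: -12 × 1 = -12 m
2–6 s: -8 × 4 = -32 m
6–11 s: 2 × 5 = 10 m
Net displacement = -43 m

-43 m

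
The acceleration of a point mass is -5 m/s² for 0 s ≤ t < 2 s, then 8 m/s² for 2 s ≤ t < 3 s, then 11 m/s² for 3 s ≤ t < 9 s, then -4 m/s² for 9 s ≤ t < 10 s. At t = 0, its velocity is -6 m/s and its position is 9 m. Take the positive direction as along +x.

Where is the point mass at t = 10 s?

On each constant-a segment, Δv = aΔt and Δx = v₀Δt + ½aΔt²; chain segment to segment.
0–2 s: v starts -6 m/s; Δx = -6·2 + ½·-5·2² = -22 m; v ends -16 m/s.
2–3 s: v starts -16 m/s; Δx = -16·1 + ½·8·1² = -12 m; v ends -8 m/s.
3–9 s: v starts -8 m/s; Δx = -8·6 + ½·11·6² = 150 m; v ends 58 m/s.
9–10 s: v starts 58 m/s; Δx = 58·1 + ½·-4·1² = 56 m; v ends 54 m/s.
x(10) = 9 + Σ Δx = 181 m.

181 m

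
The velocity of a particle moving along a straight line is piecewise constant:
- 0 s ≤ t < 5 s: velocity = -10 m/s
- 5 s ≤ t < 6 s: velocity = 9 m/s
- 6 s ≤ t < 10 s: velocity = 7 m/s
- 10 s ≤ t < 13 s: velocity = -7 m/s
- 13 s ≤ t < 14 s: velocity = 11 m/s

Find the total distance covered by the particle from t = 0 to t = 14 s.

119 m

Distance (not displacement) is the total path length: add the absolute areas under v-t.
0–5 s: |-10| × 5 = 50 m
5–6 s: |9| × 1 = 9 m
6–10 s: |7| × 4 = 28 m
10–13 s: |-7| × 3 = 21 m
13–14 s: |11| × 1 = 11 m
Total distance = 119 m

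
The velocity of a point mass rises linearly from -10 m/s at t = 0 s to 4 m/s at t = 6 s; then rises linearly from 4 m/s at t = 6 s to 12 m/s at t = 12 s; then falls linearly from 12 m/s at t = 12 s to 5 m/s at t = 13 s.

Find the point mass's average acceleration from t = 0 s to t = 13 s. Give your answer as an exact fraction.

Average acceleration = Δv/Δt = (5 − -10)/(13 − 0) = 15/13 m/s².

15/13 m/s²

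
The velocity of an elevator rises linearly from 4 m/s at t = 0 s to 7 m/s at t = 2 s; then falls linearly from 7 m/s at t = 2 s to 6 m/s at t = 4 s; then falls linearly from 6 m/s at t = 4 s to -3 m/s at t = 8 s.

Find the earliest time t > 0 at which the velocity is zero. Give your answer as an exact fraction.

v changes sign on 4–8 s (from 6 to -3); the graph is linear there, so v = 0 at t = 4 + (-6)·(8 − 4)/(-3 − 6) = 20/3 s.

t = 20/3 s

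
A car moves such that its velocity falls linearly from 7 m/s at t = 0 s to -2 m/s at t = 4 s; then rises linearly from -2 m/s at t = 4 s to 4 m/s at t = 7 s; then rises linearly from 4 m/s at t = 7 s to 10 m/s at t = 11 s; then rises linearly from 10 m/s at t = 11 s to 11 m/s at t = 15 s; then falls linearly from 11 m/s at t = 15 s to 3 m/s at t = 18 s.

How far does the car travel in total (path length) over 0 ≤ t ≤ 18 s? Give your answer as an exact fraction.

970/9 m

Total distance travelled is ∫|v| dt — sum the magnitudes of each area piece.
0–4 s: v = 0 at t = 28/9 s; triangle areas 98/9 + 8/9 = 106/9 m
4–7 s: v = 0 at t = 5 s; triangle areas 1 + 4 = 5 m
7–11 s: |½(4 + 10)(4)| = 28 m
11–15 s: |½(10 + 11)(4)| = 42 m
15–18 s: |½(11 + 3)(3)| = 21 m
Total distance = 970/9 m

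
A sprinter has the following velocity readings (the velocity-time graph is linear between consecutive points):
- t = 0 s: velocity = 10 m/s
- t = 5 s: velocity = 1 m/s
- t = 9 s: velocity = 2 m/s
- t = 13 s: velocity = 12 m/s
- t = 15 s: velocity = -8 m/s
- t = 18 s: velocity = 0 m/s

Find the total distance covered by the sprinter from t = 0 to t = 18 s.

83.9 m

Distance (not displacement) is the total path length: add the absolute areas under v-t.
0–5 s: |½(10 + 1)(5)| = 27.5 m
5–9 s: |½(1 + 2)(4)| = 6 m
9–13 s: |½(2 + 12)(4)| = 28 m
13–15 s: v = 0 at t = 14.2 s; triangle areas 7.2 + 3.2 = 10.4 m
15–18 s: |½(-8 + 0)(3)| = 12 m
Total distance = 83.9 m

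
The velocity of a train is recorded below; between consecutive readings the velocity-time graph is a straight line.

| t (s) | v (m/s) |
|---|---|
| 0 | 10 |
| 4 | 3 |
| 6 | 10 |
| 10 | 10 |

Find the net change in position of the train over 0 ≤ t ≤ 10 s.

Net displacement equals the area under the velocity-time graph (areas below the axis count negative).
0–4 s: ½(10 + 3)(4) = 26 m
4–6 s: ½(3 + 10)(2) = 13 m
6–10 s: 10 × 4 = 40 m
Net displacement = 79 m

79 m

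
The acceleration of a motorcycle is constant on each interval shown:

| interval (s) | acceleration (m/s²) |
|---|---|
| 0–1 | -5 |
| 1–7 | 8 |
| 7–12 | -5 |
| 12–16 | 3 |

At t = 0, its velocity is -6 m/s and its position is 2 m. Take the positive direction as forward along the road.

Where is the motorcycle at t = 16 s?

266 m

On each constant-a segment, Δv = aΔt and Δx = v₀Δt + ½aΔt²; chain segment to segment.
0–1 s: v starts -6 m/s; Δx = -6·1 + ½·-5·1² = -8.5 m; v ends -11 m/s.
1–7 s: v starts -11 m/s; Δx = -11·6 + ½·8·6² = 78 m; v ends 37 m/s.
7–12 s: v starts 37 m/s; Δx = 37·5 + ½·-5·5² = 122.5 m; v ends 12 m/s.
12–16 s: v starts 12 m/s; Δx = 12·4 + ½·3·4² = 72 m; v ends 24 m/s.
x(16) = 2 + Σ Δx = 266 m.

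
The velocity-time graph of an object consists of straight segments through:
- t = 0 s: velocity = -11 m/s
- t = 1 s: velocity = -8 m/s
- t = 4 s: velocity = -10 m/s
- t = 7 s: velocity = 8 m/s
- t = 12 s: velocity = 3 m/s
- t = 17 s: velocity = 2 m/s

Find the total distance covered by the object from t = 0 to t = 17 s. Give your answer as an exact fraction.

Total distance travelled is ∫|v| dt — sum the magnitudes of each area piece.
0–1 s: |½(-11 + -8)(1)| = 9.5 m
1–4 s: |½(-8 + -10)(3)| = 27 m
4–7 s: v = 0 at t = 17/3 s; triangle areas 25/3 + 16/3 = 41/3 m
7–12 s: |½(8 + 3)(5)| = 27.5 m
12–17 s: |½(3 + 2)(5)| = 12.5 m
Total distance = 541/6 m

541/6 m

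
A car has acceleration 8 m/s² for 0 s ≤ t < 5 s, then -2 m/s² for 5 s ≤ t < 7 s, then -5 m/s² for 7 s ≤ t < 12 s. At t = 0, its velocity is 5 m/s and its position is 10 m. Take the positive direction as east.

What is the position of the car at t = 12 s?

363.5 m

On each constant-a segment, Δv = aΔt and Δx = v₀Δt + ½aΔt²; chain segment to segment.
0–5 s: v starts 5 m/s; Δx = 5·5 + ½·8·5² = 125 m; v ends 45 m/s.
5–7 s: v starts 45 m/s; Δx = 45·2 + ½·-2·2² = 86 m; v ends 41 m/s.
7–12 s: v starts 41 m/s; Δx = 41·5 + ½·-5·5² = 142.5 m; v ends 16 m/s.
x(12) = 10 + Σ Δx = 363.5 m.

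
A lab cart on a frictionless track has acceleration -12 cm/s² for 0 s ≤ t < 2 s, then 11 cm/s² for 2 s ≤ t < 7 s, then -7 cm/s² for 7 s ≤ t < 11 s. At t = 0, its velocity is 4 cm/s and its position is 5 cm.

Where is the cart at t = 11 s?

On each constant-a segment, Δv = aΔt and Δx = v₀Δt + ½aΔt²; chain segment to segment.
0–2 s: v starts 4 cm/s; Δx = 4·2 + ½·-12·2² = -16 cm; v ends -20 cm/s.
2–7 s: v starts -20 cm/s; Δx = -20·5 + ½·11·5² = 37.5 cm; v ends 35 cm/s.
7–11 s: v starts 35 cm/s; Δx = 35·4 + ½·-7·4² = 84 cm; v ends 7 cm/s.
x(11) = 5 + Σ Δx = 110.5 cm.

110.5 cm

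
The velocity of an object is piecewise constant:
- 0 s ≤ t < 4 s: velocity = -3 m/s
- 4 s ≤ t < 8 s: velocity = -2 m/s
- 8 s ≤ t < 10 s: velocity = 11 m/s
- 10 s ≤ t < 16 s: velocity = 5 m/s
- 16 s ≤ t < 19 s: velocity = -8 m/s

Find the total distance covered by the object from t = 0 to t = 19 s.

Total distance travelled is ∫|v| dt — sum the magnitudes of each area piece.
0–4 s: |-3| × 4 = 12 m
4–8 s: |-2| × 4 = 8 m
8–10 s: |11| × 2 = 22 m
10–16 s: |5| × 6 = 30 m
16–19 s: |-8| × 3 = 24 m
Total distance = 96 m

96 m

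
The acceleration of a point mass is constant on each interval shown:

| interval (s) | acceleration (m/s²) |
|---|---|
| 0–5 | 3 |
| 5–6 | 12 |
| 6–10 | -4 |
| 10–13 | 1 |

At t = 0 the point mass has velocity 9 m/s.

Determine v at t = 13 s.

23 m/s

Δv equals the area under the a-t graph; then v = v₀ + Δv.
0–5 s: 3 × 5 = 15 m/s
5–6 s: 12 × 1 = 12 m/s
6–10 s: -4 × 4 = -16 m/s
10–13 s: 1 × 3 = 3 m/s
Δv = 14 m/s, so v(13) = 9 + (14) = 23 m/s.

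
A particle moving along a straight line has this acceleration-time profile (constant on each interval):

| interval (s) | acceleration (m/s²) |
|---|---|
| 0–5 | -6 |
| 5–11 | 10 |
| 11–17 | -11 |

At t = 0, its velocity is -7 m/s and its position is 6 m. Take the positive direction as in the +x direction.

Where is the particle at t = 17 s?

-206 m

On each constant-a segment, Δv = aΔt and Δx = v₀Δt + ½aΔt²; chain segment to segment.
0–5 s: v starts -7 m/s; Δx = -7·5 + ½·-6·5² = -110 m; v ends -37 m/s.
5–11 s: v starts -37 m/s; Δx = -37·6 + ½·10·6² = -42 m; v ends 23 m/s.
11–17 s: v starts 23 m/s; Δx = 23·6 + ½·-11·6² = -60 m; v ends -43 m/s.
x(17) = 6 + Σ Δx = -206 m.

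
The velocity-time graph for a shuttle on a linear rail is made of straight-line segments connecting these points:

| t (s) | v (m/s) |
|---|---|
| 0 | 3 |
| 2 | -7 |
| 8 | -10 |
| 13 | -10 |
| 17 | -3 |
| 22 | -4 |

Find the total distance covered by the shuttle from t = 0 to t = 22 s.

Distance (not displacement) is the total path length: add the absolute areas under v-t.
0–2 s: v = 0 at t = 0.6 s; triangle areas 0.9 + 4.9 = 5.8 m
2–8 s: |½(-7 + -10)(6)| = 51 m
8–13 s: |-10| × 5 = 50 m
13–17 s: |½(-10 + -3)(4)| = 26 m
17–22 s: |½(-3 + -4)(5)| = 17.5 m
Total distance = 150.3 m

150.3 m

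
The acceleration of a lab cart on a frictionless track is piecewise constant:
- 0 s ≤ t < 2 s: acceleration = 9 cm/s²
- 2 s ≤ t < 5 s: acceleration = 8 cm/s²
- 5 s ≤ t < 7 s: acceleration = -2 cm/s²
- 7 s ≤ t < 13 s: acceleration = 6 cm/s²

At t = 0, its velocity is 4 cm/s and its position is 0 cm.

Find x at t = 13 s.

576 cm

On each constant-a segment, Δv = aΔt and Δx = v₀Δt + ½aΔt²; chain segment to segment.
0–2 s: v starts 4 cm/s; Δx = 4·2 + ½·9·2² = 26 cm; v ends 22 cm/s.
2–5 s: v starts 22 cm/s; Δx = 22·3 + ½·8·3² = 102 cm; v ends 46 cm/s.
5–7 s: v starts 46 cm/s; Δx = 46·2 + ½·-2·2² = 88 cm; v ends 42 cm/s.
7–13 s: v starts 42 cm/s; Δx = 42·6 + ½·6·6² = 360 cm; v ends 78 cm/s.
x(13) = 0 + Σ Δx = 576 cm.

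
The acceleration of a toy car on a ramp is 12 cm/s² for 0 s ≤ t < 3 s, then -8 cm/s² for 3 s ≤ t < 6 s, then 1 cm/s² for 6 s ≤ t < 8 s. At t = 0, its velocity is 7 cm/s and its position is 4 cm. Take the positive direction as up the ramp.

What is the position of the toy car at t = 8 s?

On each constant-a segment, Δv = aΔt and Δx = v₀Δt + ½aΔt²; chain segment to segment.
0–3 s: v starts 7 cm/s; Δx = 7·3 + ½·12·3² = 75 cm; v ends 43 cm/s.
3–6 s: v starts 43 cm/s; Δx = 43·3 + ½·-8·3² = 93 cm; v ends 19 cm/s.
6–8 s: v starts 19 cm/s; Δx = 19·2 + ½·1·2² = 40 cm; v ends 21 cm/s.
x(8) = 4 + Σ Δx = 212 cm.

212 cm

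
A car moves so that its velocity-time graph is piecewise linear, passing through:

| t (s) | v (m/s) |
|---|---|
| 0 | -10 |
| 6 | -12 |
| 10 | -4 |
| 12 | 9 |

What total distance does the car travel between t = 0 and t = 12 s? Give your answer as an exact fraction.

1371/13 m

Total distance travelled is ∫|v| dt — sum the magnitudes of each area piece.
0–6 s: |½(-10 + -12)(6)| = 66 m
6–10 s: |½(-12 + -4)(4)| = 32 m
10–12 s: v = 0 at t = 138/13 s; triangle areas 16/13 + 81/13 = 97/13 m
Total distance = 1371/13 m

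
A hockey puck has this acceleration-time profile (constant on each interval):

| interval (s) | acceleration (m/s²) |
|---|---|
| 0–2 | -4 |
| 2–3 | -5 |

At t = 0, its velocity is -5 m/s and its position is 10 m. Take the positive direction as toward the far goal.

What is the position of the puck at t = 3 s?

On each constant-a segment, Δv = aΔt and Δx = v₀Δt + ½aΔt²; chain segment to segment.
0–2 s: v starts -5 m/s; Δx = -5·2 + ½·-4·2² = -18 m; v ends -13 m/s.
2–3 s: v starts -13 m/s; Δx = -13·1 + ½·-5·1² = -15.5 m; v ends -18 m/s.
x(3) = 10 + Σ Δx = -23.5 m.

-23.5 m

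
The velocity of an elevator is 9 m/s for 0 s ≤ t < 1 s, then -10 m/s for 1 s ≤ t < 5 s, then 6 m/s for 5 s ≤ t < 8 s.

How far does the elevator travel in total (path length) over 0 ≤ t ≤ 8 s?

Total distance travelled is ∫|v| dt — sum the magnitudes of each area piece.
0–1 s: |9| × 1 = 9 m
1–5 s: |-10| × 4 = 40 m
5–8 s: |6| × 3 = 18 m
Total distance = 67 m

67 m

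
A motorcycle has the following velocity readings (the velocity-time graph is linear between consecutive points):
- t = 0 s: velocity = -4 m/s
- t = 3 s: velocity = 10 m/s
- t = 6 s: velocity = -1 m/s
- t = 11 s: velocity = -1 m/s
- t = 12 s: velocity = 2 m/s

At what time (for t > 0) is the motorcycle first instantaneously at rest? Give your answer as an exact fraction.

t = 6/7 s

v changes sign on 0–3 s (from -4 to 10); the graph is linear there, so v = 0 at t = 0 + (4)·(3 − 0)/(10 − -4) = 6/7 s.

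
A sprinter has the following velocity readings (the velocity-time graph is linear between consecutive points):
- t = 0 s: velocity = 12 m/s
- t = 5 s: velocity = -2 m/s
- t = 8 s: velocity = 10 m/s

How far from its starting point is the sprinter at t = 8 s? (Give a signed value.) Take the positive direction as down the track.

37 m

Net displacement equals the area under the velocity-time graph (areas below the axis count negative).
0–5 s: ½(12 + -2)(5) = 25 m
5–8 s: ½(-2 + 10)(3) = 12 m
Net displacement = 37 m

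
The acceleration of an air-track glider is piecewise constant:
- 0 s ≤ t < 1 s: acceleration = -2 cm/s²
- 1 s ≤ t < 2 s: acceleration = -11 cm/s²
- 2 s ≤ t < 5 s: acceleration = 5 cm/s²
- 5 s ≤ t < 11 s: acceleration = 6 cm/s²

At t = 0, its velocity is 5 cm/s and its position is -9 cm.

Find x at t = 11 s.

141 cm

On each constant-a segment, Δv = aΔt and Δx = v₀Δt + ½aΔt²; chain segment to segment.
0–1 s: v starts 5 cm/s; Δx = 5·1 + ½·-2·1² = 4 cm; v ends 3 cm/s.
1–2 s: v starts 3 cm/s; Δx = 3·1 + ½·-11·1² = -2.5 cm; v ends -8 cm/s.
2–5 s: v starts -8 cm/s; Δx = -8·3 + ½·5·3² = -1.5 cm; v ends 7 cm/s.
5–11 s: v starts 7 cm/s; Δx = 7·6 + ½·6·6² = 150 cm; v ends 43 cm/s.
x(11) = -9 + Σ Δx = 141 cm.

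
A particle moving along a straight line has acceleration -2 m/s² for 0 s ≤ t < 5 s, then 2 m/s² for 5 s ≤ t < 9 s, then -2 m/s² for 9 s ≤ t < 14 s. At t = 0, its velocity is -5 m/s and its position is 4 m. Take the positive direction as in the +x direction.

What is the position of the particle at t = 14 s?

On each constant-a segment, Δv = aΔt and Δx = v₀Δt + ½aΔt²; chain segment to segment.
0–5 s: v starts -5 m/s; Δx = -5·5 + ½·-2·5² = -50 m; v ends -15 m/s.
5–9 s: v starts -15 m/s; Δx = -15·4 + ½·2·4² = -44 m; v ends -7 m/s.
9–14 s: v starts -7 m/s; Δx = -7·5 + ½·-2·5² = -60 m; v ends -17 m/s.
x(14) = 4 + Σ Δx = -150 m.

-150 m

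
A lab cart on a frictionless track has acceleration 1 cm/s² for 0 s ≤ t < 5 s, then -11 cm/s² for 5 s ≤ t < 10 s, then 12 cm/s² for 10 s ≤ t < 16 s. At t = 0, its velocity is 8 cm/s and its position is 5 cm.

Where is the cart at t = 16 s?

-51 cm

On each constant-a segment, Δv = aΔt and Δx = v₀Δt + ½aΔt²; chain segment to segment.
0–5 s: v starts 8 cm/s; Δx = 8·5 + ½·1·5² = 52.5 cm; v ends 13 cm/s.
5–10 s: v starts 13 cm/s; Δx = 13·5 + ½·-11·5² = -72.5 cm; v ends -42 cm/s.
10–16 s: v starts -42 cm/s; Δx = -42·6 + ½·12·6² = -36 cm; v ends 30 cm/s.
x(16) = 5 + Σ Δx = -51 cm.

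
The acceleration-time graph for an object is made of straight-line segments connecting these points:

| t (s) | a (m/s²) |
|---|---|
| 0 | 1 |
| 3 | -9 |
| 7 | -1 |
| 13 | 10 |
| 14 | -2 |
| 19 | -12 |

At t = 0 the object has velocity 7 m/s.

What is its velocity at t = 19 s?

-29 m/s

Δv equals the area under the a-t graph; then v = v₀ + Δv.
0–3 s: ½(1 + -9)(3) = -12 m/s
3–7 s: ½(-9 + -1)(4) = -20 m/s
7–13 s: ½(-1 + 10)(6) = 27 m/s
13–14 s: ½(10 + -2)(1) = 4 m/s
14–19 s: ½(-2 + -12)(5) = -35 m/s
Δv = -36 m/s, so v(19) = 7 + (-36) = -29 m/s.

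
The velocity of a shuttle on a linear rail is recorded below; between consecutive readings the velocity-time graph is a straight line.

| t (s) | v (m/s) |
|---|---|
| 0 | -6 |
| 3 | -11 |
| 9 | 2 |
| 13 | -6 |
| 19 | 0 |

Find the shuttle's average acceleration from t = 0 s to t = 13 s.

Average acceleration = Δv/Δt = (-6 − -6)/(13 − 0) = 0 m/s².

0 m/s²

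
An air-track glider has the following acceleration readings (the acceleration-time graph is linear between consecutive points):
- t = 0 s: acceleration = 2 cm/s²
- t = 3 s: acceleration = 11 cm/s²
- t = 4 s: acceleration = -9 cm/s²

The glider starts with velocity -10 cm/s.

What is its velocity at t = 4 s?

10.5 cm/s

Δv equals the area under the a-t graph; then v = v₀ + Δv.
0–3 s: ½(2 + 11)(3) = 19.5 cm/s
3–4 s: ½(11 + -9)(1) = 1 cm/s
Δv = 20.5 cm/s, so v(4) = -10 + (20.5) = 10.5 cm/s.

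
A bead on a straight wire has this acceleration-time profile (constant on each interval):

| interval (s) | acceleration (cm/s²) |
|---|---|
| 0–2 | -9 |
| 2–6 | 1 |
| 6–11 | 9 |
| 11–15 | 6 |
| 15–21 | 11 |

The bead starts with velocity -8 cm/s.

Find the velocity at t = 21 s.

113 cm/s

Δv equals the area under the a-t graph; then v = v₀ + Δv.
0–2 s: -9 × 2 = -18 cm/s
2–6 s: 1 × 4 = 4 cm/s
6–11 s: 9 × 5 = 45 cm/s
11–15 s: 6 × 4 = 24 cm/s
15–21 s: 11 × 6 = 66 cm/s
Δv = 121 cm/s, so v(21) = -8 + (121) = 113 cm/s.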